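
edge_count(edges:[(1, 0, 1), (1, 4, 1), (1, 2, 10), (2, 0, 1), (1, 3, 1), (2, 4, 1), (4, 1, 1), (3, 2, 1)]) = 8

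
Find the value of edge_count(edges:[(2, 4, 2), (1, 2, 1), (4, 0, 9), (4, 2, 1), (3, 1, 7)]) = 5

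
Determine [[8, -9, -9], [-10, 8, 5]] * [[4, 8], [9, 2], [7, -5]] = C[0][0] = (8)*(4) + (-9)*(9) + (-9)*(7) = -112
C[0][1] = (8)*(8) + (-9)*(2) + (-9)*(-5) = 91
C[1][0] = (-10)*(4) + (8)*(9) + (5)*(7) = 67
C[1][1] = (-10)*(8) + (8)*(2) + (5)*(-5) = -89
= [[-112, 91], [67, -89]]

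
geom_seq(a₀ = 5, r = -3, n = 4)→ [5, -15, 45, -135]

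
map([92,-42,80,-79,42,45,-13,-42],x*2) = 92*2=184, -42*2=-84, 80*2=160, -79*2=-158, 42*2=84, 45*2=90, -13*2=-26, -42*2=-84
= [184, -84, 160, -158, 84, 90, -26, -84]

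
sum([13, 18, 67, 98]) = 196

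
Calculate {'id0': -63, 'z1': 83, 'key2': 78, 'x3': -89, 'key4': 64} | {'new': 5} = {'id0': -63, 'z1': 83, 'key2': 78, 'x3': -89, 'key4': 64, 'new': 5}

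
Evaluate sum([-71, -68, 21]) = (-71) + (-68) + 21
= -118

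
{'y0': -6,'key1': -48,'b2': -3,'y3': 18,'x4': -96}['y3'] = 18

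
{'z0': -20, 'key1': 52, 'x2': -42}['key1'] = 52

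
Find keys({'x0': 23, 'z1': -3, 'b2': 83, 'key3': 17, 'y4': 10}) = ['x0', 'z1', 'b2', 'key3', 'y4']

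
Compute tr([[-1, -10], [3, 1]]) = diagonal: (-1) + 1
= 0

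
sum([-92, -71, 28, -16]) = -151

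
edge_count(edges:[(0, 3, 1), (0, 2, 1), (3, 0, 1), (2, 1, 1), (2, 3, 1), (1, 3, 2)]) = 6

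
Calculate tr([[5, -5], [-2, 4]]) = 9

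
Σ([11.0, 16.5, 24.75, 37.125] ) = 11.0 + 16.5 + 24.75 + 37.125
= 89.375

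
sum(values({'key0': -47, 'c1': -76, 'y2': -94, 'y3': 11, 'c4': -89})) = -295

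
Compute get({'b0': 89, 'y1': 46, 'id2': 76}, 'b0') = 89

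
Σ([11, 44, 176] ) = 11 + 44 + 176
= 231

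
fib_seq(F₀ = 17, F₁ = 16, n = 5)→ F_2 = F_1 + F_0 = 33
F_3 = F_2 + F_1 = 49
F_4 = F_3 + F_2 = 82
= [17, 16, 33, 49, 82]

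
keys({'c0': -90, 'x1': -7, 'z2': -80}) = ['c0', 'x1', 'z2']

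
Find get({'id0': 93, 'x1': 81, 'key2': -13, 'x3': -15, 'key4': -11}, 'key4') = -11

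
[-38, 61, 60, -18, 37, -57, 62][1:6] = [61, 60, -18, 37, -57]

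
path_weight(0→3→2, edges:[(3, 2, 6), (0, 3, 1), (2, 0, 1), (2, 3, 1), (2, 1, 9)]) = 7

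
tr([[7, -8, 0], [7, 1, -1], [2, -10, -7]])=diagonal: 7 + 1 + (-7)
= 1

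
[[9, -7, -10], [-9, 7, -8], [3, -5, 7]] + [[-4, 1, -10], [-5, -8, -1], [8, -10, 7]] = [[5, -6, -20], [-14, -1, -9], [11, -15, 14]]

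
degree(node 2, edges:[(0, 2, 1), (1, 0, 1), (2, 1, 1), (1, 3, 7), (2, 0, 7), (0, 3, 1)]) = 3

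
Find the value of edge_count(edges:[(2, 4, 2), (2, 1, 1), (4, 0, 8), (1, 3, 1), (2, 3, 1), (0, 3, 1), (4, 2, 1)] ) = 7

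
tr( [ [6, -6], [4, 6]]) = diagonal: 6 + 6
= 12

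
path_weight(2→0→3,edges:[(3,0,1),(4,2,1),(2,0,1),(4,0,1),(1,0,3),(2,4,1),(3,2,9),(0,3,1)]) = w(2→0)=1 + w(0→3)=1
= 2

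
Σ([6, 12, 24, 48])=6 + 12 + 24 + 48
= 90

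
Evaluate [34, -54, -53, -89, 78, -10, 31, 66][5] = -10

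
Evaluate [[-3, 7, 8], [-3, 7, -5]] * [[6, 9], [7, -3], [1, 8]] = [[39, 16], [26, -88]]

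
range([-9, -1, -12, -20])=19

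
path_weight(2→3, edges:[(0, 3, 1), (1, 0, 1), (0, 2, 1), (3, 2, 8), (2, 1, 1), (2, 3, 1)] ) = 1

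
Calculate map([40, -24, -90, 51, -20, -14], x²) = (40)²=1600, (-24)²=576, (-90)²=8100, (51)²=2601, (-20)²=400, (-14)²=196
= [1600, 576, 8100, 2601, 400, 196]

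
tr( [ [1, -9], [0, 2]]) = 3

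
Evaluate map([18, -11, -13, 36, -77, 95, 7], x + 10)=[28, -1, -3, 46, -67, 105, 17]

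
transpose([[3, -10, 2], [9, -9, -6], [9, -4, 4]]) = [[3, 9, 9], [-10, -9, -4], [2, -6, 4]]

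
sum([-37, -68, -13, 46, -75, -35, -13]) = (-37) + (-68) + (-13) + 46 + (-75) + (-35) + (-13)
= -195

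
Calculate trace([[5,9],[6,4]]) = 9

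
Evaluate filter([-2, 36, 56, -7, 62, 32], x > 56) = keep x where x > 56: -2✗, 36✗, 56✗, -7✗, 62✓, 32✗
= [62]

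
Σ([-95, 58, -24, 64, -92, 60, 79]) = (-95) + 58 + (-24) + 64 + (-92) + 60 + 79
= 50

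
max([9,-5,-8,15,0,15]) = 15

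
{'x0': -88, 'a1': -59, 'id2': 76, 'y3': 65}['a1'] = -59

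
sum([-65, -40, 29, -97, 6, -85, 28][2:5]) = -62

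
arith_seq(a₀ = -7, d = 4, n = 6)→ a_0 = -7 + 0*4 = -7
a_1 = -7 + 1*4 = -3
a_2 = -7 + 2*4 = 1
...
= [-7, -3, 1, 5, 9, 13]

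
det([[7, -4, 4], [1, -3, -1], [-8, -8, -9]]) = (1)*(7)*det([[-3, -1], [-8, -9]]) + (-1)*(-4)*det([[1, -1], [-8, -9]]) + (1)*(4)*det([[1, -3], [-8, -8]])
= 133 + -68 + -128
= -63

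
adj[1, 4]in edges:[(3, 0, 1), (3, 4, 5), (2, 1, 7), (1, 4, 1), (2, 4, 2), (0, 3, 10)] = 1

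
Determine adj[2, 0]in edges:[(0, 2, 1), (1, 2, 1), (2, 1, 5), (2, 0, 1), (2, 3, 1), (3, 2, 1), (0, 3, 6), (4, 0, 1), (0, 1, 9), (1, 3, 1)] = 1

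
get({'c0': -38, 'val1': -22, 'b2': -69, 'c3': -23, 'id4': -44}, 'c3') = -23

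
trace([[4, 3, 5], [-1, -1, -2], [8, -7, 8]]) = diagonal: 4 + (-1) + 8
= 11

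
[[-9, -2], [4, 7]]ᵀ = [[-9, 4], [-2, 7]]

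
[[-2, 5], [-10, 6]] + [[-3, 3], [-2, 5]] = [[-5, 8], [-12, 11]]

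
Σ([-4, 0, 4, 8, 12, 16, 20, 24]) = (-4) + 0 + 4 + 8 + 12 + 16 + 20 + 24
= 80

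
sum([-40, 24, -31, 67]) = 20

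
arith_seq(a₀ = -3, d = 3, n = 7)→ a_0 = -3 + 0*3 = -3
a_1 = -3 + 1*3 = 0
a_2 = -3 + 2*3 = 3
...
= [-3, 0, 3, 6, 9, 12, 15]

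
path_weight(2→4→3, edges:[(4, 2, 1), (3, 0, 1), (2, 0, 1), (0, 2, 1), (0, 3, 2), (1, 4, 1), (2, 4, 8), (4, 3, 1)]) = w(2→4)=8 + w(4→3)=1
= 9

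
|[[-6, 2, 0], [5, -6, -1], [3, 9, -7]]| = -242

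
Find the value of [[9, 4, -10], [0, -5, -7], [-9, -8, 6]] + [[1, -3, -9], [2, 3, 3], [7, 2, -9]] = [[10, 1, -19], [2, -2, -4], [-2, -6, -3]]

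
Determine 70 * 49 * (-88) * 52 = -15695680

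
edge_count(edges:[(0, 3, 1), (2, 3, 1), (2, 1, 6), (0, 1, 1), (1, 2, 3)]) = 5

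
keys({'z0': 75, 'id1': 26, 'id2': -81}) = ['z0', 'id1', 'id2']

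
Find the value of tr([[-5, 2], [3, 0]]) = -5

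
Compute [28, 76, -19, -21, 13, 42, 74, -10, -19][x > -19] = keep x where x > -19: 28✓, 76✓, -19✗, -21✗, 13✓, 42✓, 74✓, -10✓, -19✗
= [28, 76, 13, 42, 74, -10]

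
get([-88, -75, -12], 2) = -12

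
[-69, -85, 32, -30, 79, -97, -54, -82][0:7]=[-69, -85, 32, -30, 79, -97, -54]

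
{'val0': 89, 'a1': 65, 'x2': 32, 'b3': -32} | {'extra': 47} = {'val0': 89, 'a1': 65, 'x2': 32, 'b3': -32, 'extra': 47}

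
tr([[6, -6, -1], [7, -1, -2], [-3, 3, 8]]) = diagonal: 6 + (-1) + 8
= 13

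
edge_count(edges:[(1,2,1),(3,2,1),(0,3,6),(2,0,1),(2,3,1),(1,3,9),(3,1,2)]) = 7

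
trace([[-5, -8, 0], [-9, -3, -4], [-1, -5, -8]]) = -16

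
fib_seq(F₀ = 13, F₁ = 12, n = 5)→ F_2 = F_1 + F_0 = 25
F_3 = F_2 + F_1 = 37
F_4 = F_3 + F_2 = 62
= [13, 12, 25, 37, 62]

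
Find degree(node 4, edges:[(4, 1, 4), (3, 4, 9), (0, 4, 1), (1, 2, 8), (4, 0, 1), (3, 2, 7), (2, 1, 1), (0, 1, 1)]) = 4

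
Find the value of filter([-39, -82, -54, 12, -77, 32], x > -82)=[-39, -54, 12, -77, 32]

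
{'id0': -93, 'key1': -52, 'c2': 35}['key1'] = -52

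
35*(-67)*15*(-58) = 2040150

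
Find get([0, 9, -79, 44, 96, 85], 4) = 96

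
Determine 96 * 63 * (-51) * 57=-17581536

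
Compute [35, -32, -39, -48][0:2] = [35, -32]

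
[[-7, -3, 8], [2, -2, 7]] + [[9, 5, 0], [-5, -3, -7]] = [[2, 2, 8], [-3, -5, 0]]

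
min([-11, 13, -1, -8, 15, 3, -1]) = -11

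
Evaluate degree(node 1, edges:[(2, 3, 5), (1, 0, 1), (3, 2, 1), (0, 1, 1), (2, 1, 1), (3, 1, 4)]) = incident: (1,0), (0,1), (2,1), (3,1)
= 4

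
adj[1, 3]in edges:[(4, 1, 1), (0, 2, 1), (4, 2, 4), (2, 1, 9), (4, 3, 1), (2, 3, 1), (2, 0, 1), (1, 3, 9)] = 9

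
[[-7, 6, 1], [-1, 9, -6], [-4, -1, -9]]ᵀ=[[-7, -1, -4], [6, 9, -1], [1, -6, -9]]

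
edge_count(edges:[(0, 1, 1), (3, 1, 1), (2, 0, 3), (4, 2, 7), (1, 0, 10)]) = 5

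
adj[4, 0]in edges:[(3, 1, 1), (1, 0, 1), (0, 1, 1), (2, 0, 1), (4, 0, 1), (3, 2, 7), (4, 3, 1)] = 1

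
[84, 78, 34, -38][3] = -38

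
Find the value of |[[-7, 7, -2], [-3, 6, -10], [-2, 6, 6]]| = -394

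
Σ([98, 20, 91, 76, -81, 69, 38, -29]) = 98 + 20 + 91 + 76 + (-81) + 69 + 38 + (-29)
= 282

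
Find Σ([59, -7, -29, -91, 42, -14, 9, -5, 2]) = -34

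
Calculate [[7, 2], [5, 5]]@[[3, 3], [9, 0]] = [[39, 21], [60, 15]]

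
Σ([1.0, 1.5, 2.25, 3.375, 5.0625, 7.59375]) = 1.0 + 1.5 + 2.25 + 3.375 + 5.0625 + 7.59375
= 20.78125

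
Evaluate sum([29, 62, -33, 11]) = 29 + 62 + (-33) + 11
= 69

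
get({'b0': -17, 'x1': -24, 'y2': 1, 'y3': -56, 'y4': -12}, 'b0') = -17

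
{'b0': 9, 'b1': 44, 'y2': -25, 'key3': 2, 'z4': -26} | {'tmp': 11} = {'b0': 9, 'b1': 44, 'y2': -25, 'key3': 2, 'z4': -26, 'tmp': 11}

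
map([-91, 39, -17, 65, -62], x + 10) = [-81, 49, -7, 75, -52]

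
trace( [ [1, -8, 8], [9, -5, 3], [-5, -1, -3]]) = diagonal: 1 + (-5) + (-3)
= -7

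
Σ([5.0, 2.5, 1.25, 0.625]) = 5.0 + 2.5 + 1.25 + 0.625
= 9.375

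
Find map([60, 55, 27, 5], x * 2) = [120, 110, 54, 10]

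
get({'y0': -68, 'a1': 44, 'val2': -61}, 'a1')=44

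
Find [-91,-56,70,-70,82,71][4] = 82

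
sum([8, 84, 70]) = 8 + 84 + 70
= 162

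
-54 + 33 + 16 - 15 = -20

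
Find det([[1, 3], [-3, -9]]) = (1)*(-9) - (3)*(-3)
= 0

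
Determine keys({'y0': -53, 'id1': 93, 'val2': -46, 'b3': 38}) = ['y0', 'id1', 'val2', 'b3']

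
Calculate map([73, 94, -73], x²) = (73)²=5329, (94)²=8836, (-73)²=5329
= [5329, 8836, 5329]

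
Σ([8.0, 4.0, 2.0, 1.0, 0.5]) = 15.5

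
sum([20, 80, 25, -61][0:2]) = slice → [20, 80]
20 + 80
= 100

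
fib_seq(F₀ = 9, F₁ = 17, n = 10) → F_2 = F_1 + F_0 = 26
F_3 = F_2 + F_1 = 43
F_4 = F_3 + F_2 = 69
...
= [9, 17, 26, 43, 69, 112, 181, 293, 474, 767]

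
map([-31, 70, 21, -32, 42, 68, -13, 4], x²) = [961, 4900, 441, 1024, 1764, 4624, 169, 16]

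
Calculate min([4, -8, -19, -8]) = -19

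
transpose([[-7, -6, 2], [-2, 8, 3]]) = [[-7, -2], [-6, 8], [2, 3]]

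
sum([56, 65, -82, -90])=-51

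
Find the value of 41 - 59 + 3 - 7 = -22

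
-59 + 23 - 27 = -63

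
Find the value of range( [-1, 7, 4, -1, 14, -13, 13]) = 27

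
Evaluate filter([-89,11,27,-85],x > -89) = [11, 27, -85]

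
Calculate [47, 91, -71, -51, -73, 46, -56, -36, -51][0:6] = [47, 91, -71, -51, -73, 46]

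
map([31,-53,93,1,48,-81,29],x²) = (31)²=961, (-53)²=2809, (93)²=8649, (1)²=1, (48)²=2304, (-81)²=6561, (29)²=841
= [961, 2809, 8649, 1, 2304, 6561, 841]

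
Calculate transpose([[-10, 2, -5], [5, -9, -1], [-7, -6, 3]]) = [[-10, 5, -7], [2, -9, -6], [-5, -1, 3]]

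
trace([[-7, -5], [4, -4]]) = diagonal: (-7) + (-4)
= -11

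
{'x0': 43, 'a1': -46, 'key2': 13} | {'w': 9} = {'x0': 43, 'a1': -46, 'key2': 13, 'w': 9}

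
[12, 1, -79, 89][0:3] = [12, 1, -79]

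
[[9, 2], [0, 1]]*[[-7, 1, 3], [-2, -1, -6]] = [[-67, 7, 15], [-2, -1, -6]]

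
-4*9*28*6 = -6048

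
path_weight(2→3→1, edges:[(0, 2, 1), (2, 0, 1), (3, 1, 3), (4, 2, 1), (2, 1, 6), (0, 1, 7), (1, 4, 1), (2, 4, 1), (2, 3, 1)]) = 4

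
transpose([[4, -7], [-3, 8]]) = [[4, -3], [-7, 8]]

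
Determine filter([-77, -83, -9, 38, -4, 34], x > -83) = keep x where x > -83: -77✓, -83✗, -9✓, 38✓, -4✓, 34✓
= [-77, -9, 38, -4, 34]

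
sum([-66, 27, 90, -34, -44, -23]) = -50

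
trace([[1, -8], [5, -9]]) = diagonal: 1 + (-9)
= -8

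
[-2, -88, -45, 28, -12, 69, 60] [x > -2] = [28, 69, 60]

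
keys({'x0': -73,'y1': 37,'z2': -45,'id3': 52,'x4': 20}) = ['x0', 'y1', 'z2', 'id3', 'x4']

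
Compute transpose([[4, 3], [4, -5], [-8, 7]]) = [[4, 4, -8], [3, -5, 7]]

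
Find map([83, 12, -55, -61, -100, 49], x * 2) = 83*2=166, 12*2=24, -55*2=-110, -61*2=-122, -100*2=-200, 49*2=98
= [166, 24, -110, -122, -200, 98]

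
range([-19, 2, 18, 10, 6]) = 37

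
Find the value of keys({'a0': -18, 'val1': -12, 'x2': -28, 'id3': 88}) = ['a0', 'val1', 'x2', 'id3']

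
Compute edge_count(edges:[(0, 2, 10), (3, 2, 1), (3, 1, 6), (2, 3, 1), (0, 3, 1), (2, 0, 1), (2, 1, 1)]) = 7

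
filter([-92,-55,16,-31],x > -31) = keep x where x > -31: -92✗, -55✗, 16✓, -31✗
= [16]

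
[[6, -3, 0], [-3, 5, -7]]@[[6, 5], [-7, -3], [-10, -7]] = C[0][0] = (6)*(6) + (-3)*(-7) + (0)*(-10) = 57
C[0][1] = (6)*(5) + (-3)*(-3) + (0)*(-7) = 39
C[1][0] = (-3)*(6) + (5)*(-7) + (-7)*(-10) = 17
C[1][1] = (-3)*(5) + (5)*(-3) + (-7)*(-7) = 19
= [[57, 39], [17, 19]]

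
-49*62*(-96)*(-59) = -17207232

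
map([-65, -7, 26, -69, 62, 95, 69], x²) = [4225, 49, 676, 4761, 3844, 9025, 4761]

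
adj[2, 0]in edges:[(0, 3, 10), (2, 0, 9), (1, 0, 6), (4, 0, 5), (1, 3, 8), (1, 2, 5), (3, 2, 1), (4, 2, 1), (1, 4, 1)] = 9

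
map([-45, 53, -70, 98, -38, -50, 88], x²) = (-45)²=2025, (53)²=2809, (-70)²=4900, (98)²=9604, (-38)²=1444, (-50)²=2500, (88)²=7744
= [2025, 2809, 4900, 9604, 1444, 2500, 7744]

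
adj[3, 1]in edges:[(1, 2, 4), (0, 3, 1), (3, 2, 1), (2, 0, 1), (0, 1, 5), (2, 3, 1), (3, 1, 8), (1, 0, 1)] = 8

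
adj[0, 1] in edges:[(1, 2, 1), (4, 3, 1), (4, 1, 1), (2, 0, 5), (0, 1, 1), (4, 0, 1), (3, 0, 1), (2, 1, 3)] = 1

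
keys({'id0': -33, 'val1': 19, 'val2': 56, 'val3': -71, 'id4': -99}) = ['id0', 'val1', 'val2', 'val3', 'id4']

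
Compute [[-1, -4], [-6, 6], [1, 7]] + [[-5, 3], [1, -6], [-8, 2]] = [[-6, -1], [-5, 0], [-7, 9]]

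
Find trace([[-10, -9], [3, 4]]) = -6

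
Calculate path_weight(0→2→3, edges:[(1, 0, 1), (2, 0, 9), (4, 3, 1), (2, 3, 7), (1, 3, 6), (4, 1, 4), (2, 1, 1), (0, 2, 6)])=13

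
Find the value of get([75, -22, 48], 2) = 48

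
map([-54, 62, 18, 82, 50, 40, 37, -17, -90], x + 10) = -54+10=-44, 62+10=72, 18+10=28, 82+10=92, 50+10=60, 40+10=50, 37+10=47, -17+10=-7, -90+10=-80
= [-44, 72, 28, 92, 60, 50, 47, -7, -80]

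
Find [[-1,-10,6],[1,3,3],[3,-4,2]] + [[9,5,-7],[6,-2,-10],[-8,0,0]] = [[8, -5, -1], [7, 1, -7], [-5, -4, 2]]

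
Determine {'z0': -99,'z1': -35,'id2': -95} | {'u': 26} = {'z0': -99, 'z1': -35, 'id2': -95, 'u': 26}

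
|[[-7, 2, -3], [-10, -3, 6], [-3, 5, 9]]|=(1)*(-7)*det([[-3, 6], [5, 9]]) + (-1)*(2)*det([[-10, 6], [-3, 9]]) + (1)*(-3)*det([[-10, -3], [-3, 5]])
= 399 + 144 + 177
= 720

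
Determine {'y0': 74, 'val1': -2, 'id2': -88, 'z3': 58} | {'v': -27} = {'y0': 74, 'val1': -2, 'id2': -88, 'z3': 58, 'v': -27}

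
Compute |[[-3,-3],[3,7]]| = (-3)*(7) - (-3)*(3)
= -12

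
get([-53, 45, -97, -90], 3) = -90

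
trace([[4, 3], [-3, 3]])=diagonal: 4 + 3
= 7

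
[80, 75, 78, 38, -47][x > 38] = keep x where x > 38: 80✓, 75✓, 78✓, 38✗, -47✗
= [80, 75, 78]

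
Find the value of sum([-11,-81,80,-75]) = -87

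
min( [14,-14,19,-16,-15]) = -16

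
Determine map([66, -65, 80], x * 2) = 66*2=132, -65*2=-130, 80*2=160
= [132, -130, 160]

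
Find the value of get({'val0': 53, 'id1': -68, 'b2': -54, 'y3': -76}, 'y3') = -76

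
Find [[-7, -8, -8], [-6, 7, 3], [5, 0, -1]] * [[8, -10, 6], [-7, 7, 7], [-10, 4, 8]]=[[80, -18, -162], [-127, 121, 37], [50, -54, 22]]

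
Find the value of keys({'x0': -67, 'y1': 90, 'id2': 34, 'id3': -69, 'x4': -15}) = ['x0', 'y1', 'id2', 'id3', 'x4']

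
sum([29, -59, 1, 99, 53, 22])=145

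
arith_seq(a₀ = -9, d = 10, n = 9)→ [-9, 1, 11, 21, 31, 41, 51, 61, 71]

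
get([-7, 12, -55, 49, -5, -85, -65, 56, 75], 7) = 56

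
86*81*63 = 438858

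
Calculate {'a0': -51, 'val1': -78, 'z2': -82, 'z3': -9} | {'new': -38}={'a0': -51, 'val1': -78, 'z2': -82, 'z3': -9, 'new': -38}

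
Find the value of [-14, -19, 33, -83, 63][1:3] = [-19, 33]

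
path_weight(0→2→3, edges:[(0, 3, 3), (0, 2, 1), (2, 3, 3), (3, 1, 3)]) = 4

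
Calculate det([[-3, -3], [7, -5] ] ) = (-3)*(-5) - (-3)*(7)
= 36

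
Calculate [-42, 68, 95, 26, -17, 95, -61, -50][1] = 68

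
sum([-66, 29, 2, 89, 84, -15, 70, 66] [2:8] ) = 296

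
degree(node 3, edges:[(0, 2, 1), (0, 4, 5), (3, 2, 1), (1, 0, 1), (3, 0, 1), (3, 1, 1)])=3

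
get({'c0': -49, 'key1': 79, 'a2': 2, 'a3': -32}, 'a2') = 2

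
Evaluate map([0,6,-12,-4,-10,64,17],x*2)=0*2=0, 6*2=12, -12*2=-24, -4*2=-8, -10*2=-20, 64*2=128, 17*2=34
= [0, 12, -24, -8, -20, 128, 34]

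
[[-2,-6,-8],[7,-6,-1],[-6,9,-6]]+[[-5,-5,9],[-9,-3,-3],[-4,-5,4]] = [[-7, -11, 1], [-2, -9, -4], [-10, 4, -2]]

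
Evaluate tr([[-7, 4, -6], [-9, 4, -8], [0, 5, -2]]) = diagonal: (-7) + 4 + (-2)
= -5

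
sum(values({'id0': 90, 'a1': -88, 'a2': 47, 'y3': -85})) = 90 + (-88) + 47 + (-85)
= -36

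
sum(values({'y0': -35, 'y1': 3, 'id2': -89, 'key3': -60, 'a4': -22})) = (-35) + 3 + (-89) + (-60) + (-22)
= -203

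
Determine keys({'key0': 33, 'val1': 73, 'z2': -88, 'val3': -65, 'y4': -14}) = ['key0', 'val1', 'z2', 'val3', 'y4']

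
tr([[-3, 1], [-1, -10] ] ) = -13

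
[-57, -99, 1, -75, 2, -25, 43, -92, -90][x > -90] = keep x where x > -90: -57✓, -99✗, 1✓, -75✓, 2✓, -25✓, 43✓, -92✗, -90✗
= [-57, 1, -75, 2, -25, 43]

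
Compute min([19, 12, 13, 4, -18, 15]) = -18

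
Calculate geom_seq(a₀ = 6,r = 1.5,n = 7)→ [6.0, 9.0, 13.5, 20.25, 30.375, 45.5625, 68.34375]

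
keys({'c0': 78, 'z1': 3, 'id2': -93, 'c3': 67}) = ['c0', 'z1', 'id2', 'c3']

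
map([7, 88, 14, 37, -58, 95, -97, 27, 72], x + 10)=[17, 98, 24, 47, -48, 105, -87, 37, 82]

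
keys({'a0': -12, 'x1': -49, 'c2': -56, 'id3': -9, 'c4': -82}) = ['a0', 'x1', 'c2', 'id3', 'c4']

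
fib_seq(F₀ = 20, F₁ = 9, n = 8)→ [20, 9, 29, 38, 67, 105, 172, 277]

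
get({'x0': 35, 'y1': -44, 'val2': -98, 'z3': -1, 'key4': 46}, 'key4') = 46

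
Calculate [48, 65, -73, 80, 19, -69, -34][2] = -73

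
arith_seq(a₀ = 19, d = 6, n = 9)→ a_0 = 19 + 0*6 = 19
a_1 = 19 + 1*6 = 25
a_2 = 19 + 2*6 = 31
...
= [19, 25, 31, 37, 43, 49, 55, 61, 67]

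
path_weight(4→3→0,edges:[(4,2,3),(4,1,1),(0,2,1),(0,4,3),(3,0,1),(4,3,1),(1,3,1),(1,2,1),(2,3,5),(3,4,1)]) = w(4→3)=1 + w(3→0)=1
= 2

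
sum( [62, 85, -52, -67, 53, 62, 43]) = 62 + 85 + (-52) + (-67) + 53 + 62 + 43
= 186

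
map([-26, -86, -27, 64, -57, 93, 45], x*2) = -26*2=-52, -86*2=-172, -27*2=-54, 64*2=128, -57*2=-114, 93*2=186, 45*2=90
= [-52, -172, -54, 128, -114, 186, 90]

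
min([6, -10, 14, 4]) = -10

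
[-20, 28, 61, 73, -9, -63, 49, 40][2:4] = [61, 73]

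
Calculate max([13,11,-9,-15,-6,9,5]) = 13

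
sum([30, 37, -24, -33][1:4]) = slice → [37, -24, -33]
37 + (-24) + (-33)
= -20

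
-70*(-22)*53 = 81620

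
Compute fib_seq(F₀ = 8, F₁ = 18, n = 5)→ [8, 18, 26, 44, 70]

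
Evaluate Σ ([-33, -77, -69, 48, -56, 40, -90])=-237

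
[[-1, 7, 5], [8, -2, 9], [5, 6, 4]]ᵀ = [[-1, 8, 5], [7, -2, 6], [5, 9, 4]]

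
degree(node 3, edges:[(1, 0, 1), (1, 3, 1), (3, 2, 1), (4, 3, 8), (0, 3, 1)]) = incident: (1,3), (3,2), (4,3), (0,3)
= 4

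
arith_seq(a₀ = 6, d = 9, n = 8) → [6, 15, 24, 33, 42, 51, 60, 69]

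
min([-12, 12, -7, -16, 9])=-16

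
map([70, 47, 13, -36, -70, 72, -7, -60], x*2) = 70*2=140, 47*2=94, 13*2=26, -36*2=-72, -70*2=-140, 72*2=144, -7*2=-14, -60*2=-120
= [140, 94, 26, -72, -140, 144, -14, -120]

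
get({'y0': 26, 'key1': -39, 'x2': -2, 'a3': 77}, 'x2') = -2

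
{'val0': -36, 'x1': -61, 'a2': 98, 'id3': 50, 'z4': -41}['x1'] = -61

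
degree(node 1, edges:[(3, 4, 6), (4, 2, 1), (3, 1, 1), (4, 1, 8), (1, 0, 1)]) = 3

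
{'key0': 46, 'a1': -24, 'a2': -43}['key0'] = 46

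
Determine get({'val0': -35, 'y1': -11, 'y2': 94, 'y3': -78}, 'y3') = -78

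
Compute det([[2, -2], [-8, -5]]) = -26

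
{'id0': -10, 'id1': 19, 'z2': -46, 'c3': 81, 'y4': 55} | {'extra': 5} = {'id0': -10, 'id1': 19, 'z2': -46, 'c3': 81, 'y4': 55, 'extra': 5}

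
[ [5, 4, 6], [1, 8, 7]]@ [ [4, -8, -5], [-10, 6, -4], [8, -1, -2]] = C[0][0] = (5)*(4) + (4)*(-10) + (6)*(8) = 28
C[0][1] = (5)*(-8) + (4)*(6) + (6)*(-1) = -22
C[0][2] = (5)*(-5) + (4)*(-4) + (6)*(-2) = -53
C[1][0] = (1)*(4) + (8)*(-10) + (7)*(8) = -20
C[1][1] = (1)*(-8) + (8)*(6) + (7)*(-1) = 33
C[1][2] = (1)*(-5) + (8)*(-4) + (7)*(-2) = -51
= [[28, -22, -53], [-20, 33, -51]]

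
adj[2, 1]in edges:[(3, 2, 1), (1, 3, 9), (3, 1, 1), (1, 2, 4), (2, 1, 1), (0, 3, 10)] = 1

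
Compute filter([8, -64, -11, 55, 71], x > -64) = [8, -11, 55, 71]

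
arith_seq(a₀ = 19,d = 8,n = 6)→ [19, 27, 35, 43, 51, 59]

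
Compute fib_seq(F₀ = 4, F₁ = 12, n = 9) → [4, 12, 16, 28, 44, 72, 116, 188, 304]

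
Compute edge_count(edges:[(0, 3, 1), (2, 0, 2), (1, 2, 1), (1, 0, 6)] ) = 4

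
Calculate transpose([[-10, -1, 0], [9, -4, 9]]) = [[-10, 9], [-1, -4], [0, 9]]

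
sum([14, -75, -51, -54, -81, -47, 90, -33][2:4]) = slice → [-51, -54]
(-51) + (-54)
= -105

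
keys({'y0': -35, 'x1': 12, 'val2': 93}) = ['y0', 'x1', 'val2']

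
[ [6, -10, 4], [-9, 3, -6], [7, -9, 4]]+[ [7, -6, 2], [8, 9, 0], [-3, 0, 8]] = [[13, -16, 6], [-1, 12, -6], [4, -9, 12]]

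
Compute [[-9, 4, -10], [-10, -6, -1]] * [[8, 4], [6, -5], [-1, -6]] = C[0][0] = (-9)*(8) + (4)*(6) + (-10)*(-1) = -38
C[0][1] = (-9)*(4) + (4)*(-5) + (-10)*(-6) = 4
C[1][0] = (-10)*(8) + (-6)*(6) + (-1)*(-1) = -115
C[1][1] = (-10)*(4) + (-6)*(-5) + (-1)*(-6) = -4
= [[-38, 4], [-115, -4]]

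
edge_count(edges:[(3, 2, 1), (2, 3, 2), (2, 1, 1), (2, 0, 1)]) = 4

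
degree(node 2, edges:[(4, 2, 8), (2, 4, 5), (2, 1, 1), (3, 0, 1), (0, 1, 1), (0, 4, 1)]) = 3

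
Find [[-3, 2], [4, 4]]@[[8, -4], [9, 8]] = C[0][0] = (-3)*(8) + (2)*(9) = -6
C[0][1] = (-3)*(-4) + (2)*(8) = 28
C[1][0] = (4)*(8) + (4)*(9) = 68
C[1][1] = (4)*(-4) + (4)*(8) = 16
= [[-6, 28], [68, 16]]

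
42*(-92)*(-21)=81144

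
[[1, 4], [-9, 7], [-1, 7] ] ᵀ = [[1, -9, -1], [4, 7, 7]]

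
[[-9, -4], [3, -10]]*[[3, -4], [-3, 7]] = [[-15, 8], [39, -82]]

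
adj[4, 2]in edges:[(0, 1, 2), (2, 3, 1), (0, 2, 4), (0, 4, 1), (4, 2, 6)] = 6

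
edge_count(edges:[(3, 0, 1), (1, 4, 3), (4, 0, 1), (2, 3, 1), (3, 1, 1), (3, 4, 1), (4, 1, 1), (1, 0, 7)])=8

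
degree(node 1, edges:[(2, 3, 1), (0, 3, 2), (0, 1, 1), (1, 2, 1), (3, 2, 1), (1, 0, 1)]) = incident: (0,1), (1,2), (1,0)
= 3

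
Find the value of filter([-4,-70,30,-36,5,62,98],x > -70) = keep x where x > -70: -4✓, -70✗, 30✓, -36✓, 5✓, 62✓, 98✓
= [-4, 30, -36, 5, 62, 98]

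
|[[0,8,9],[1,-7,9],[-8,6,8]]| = -1090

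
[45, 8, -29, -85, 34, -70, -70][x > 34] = [45]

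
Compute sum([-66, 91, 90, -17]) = (-66) + 91 + 90 + (-17)
= 98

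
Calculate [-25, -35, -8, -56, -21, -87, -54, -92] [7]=-92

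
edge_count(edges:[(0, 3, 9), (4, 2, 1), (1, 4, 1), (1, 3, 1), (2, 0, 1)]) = 5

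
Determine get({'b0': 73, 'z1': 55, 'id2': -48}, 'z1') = 55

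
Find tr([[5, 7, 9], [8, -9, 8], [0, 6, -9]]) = diagonal: 5 + (-9) + (-9)
= -13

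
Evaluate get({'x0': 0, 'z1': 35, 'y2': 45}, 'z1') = 35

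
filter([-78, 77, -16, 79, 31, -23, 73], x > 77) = keep x where x > 77: -78✗, 77✗, -16✗, 79✓, 31✗, -23✗, 73✗
= [79]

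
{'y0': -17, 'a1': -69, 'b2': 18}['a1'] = -69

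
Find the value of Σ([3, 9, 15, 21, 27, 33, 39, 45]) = 192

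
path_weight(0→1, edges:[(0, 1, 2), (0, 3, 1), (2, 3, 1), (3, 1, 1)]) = 2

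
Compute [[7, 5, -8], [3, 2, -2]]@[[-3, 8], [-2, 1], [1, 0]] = [[-39, 61], [-15, 26]]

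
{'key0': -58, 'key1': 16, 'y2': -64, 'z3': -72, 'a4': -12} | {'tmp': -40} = {'key0': -58, 'key1': 16, 'y2': -64, 'z3': -72, 'a4': -12, 'tmp': -40}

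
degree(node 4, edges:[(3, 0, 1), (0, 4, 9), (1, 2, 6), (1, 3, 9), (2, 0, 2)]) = incident: (0,4)
= 1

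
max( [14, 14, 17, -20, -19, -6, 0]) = 17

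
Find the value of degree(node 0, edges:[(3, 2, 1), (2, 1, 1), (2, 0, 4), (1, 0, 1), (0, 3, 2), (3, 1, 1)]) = incident: (2,0), (1,0), (0,3)
= 3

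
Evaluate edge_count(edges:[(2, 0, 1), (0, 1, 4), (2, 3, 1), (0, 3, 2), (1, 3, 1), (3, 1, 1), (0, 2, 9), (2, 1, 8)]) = 8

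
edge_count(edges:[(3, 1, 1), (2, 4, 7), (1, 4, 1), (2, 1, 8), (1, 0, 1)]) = 5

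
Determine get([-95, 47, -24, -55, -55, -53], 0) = -95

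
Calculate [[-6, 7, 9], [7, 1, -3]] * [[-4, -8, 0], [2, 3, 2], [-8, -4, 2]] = [[-34, 33, 32], [-2, -41, -4]]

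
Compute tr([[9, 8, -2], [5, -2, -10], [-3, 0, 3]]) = 10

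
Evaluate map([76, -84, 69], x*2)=[152, -168, 138]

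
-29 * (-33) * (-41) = -39237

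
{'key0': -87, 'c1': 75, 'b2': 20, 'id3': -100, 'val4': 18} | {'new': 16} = {'key0': -87, 'c1': 75, 'b2': 20, 'id3': -100, 'val4': 18, 'new': 16}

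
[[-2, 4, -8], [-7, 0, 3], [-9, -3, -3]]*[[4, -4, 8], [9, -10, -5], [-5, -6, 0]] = [[68, 16, -36], [-43, 10, -56], [-48, 84, -57]]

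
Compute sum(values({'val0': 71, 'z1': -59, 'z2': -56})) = -44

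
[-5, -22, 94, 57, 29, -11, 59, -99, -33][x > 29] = [94, 57, 59]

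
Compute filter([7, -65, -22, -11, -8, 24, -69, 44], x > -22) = [7, -11, -8, 24, 44]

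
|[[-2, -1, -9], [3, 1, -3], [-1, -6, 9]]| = 195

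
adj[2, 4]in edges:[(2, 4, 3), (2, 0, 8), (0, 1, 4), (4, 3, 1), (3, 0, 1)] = 3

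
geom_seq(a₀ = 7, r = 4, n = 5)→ a_0 = 7*4^0 = 7
a_1 = 7*4^1 = 28
a_2 = 7*4^2 = 112
...
= [7, 28, 112, 448, 1792]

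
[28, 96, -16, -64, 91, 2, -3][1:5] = [96, -16, -64, 91]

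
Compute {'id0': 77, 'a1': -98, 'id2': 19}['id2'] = 19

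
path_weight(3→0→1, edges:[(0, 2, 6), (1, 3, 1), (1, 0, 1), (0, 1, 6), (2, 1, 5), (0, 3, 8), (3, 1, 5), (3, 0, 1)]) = w(3→0)=1 + w(0→1)=6
= 7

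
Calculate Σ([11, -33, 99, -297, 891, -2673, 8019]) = 11 + -33 + 99 + -297 + 891 + -2673 + 8019
= 6017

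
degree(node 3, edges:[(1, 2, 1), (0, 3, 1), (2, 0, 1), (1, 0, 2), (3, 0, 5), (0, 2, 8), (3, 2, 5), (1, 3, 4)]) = incident: (0,3), (3,0), (3,2), (1,3)
= 4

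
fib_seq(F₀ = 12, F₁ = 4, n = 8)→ F_2 = F_1 + F_0 = 16
F_3 = F_2 + F_1 = 20
F_4 = F_3 + F_2 = 36
...
= [12, 4, 16, 20, 36, 56, 92, 148]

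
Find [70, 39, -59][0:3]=[70, 39, -59]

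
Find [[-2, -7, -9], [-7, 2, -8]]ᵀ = [[-2, -7], [-7, 2], [-9, -8]]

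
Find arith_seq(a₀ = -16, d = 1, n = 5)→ [-16, -15, -14, -13, -12]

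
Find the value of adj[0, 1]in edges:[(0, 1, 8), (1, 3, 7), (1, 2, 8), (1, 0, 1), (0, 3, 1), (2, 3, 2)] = 8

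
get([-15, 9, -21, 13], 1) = 9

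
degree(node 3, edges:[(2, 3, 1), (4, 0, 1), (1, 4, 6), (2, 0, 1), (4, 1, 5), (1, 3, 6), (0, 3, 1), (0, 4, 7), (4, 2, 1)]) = incident: (2,3), (1,3), (0,3)
= 3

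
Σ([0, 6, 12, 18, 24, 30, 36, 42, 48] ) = 216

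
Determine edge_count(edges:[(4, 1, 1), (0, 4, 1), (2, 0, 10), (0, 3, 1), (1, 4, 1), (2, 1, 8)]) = 6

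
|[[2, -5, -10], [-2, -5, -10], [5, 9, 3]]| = (1)*(2)*det([[-5, -10], [9, 3]]) + (-1)*(-5)*det([[-2, -10], [5, 3]]) + (1)*(-10)*det([[-2, -5], [5, 9]])
= 150 + 220 + -70
= 300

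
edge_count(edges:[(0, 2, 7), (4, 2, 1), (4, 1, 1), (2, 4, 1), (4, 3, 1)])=5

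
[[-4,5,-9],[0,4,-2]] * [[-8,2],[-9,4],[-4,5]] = C[0][0] = (-4)*(-8) + (5)*(-9) + (-9)*(-4) = 23
C[0][1] = (-4)*(2) + (5)*(4) + (-9)*(5) = -33
C[1][0] = (0)*(-8) + (4)*(-9) + (-2)*(-4) = -28
C[1][1] = (0)*(2) + (4)*(4) + (-2)*(5) = 6
= [[23, -33], [-28, 6]]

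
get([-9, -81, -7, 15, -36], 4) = -36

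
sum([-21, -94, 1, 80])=(-21) + (-94) + 1 + 80
= -34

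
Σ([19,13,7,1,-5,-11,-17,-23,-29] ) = 19 + 13 + 7 + 1 + (-5) + (-11) + (-17) + (-23) + (-29)
= -45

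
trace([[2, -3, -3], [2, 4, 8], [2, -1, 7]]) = 13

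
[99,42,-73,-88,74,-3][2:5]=[-73, -88, 74]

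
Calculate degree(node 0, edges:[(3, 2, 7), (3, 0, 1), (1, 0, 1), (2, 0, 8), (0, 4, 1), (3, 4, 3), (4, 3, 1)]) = 4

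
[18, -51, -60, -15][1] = -51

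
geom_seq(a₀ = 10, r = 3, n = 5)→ a_0 = 10*3^0 = 10
a_1 = 10*3^1 = 30
a_2 = 10*3^2 = 90
...
= [10, 30, 90, 270, 810]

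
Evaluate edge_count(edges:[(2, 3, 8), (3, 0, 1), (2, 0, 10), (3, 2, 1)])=4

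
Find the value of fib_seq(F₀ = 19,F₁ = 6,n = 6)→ F_2 = F_1 + F_0 = 25
F_3 = F_2 + F_1 = 31
F_4 = F_3 + F_2 = 56
...
= [19, 6, 25, 31, 56, 87]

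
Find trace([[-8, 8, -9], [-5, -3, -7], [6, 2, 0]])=diagonal: (-8) + (-3) + 0
= -11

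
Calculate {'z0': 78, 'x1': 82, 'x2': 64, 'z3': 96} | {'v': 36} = {'z0': 78, 'x1': 82, 'x2': 64, 'z3': 96, 'v': 36}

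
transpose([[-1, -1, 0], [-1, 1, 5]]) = [[-1, -1], [-1, 1], [0, 5]]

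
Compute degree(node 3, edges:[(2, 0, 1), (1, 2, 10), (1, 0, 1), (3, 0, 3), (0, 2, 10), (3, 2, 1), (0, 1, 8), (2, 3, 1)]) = incident: (3,0), (3,2), (2,3)
= 3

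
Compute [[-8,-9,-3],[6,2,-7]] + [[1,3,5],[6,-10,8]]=[[-7, -6, 2], [12, -8, 1]]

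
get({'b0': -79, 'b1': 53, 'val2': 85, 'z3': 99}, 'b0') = -79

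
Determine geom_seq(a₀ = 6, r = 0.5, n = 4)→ [6.0, 3.0, 1.5, 0.75]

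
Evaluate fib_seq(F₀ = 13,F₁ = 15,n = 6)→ [13, 15, 28, 43, 71, 114]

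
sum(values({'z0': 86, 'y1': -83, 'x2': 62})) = 86 + (-83) + 62
= 65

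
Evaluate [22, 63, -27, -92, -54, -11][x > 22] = keep x where x > 22: 22✗, 63✓, -27✗, -92✗, -54✗, -11✗
= [63]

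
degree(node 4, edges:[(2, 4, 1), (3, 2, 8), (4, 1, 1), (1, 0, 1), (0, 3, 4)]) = 2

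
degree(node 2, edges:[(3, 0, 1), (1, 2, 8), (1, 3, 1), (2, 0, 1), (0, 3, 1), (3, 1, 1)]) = 2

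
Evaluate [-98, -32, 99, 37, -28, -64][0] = -98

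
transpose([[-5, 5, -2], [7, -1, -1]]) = [[-5, 7], [5, -1], [-2, -1]]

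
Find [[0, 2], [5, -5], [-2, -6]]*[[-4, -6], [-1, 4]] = C[0][0] = (0)*(-4) + (2)*(-1) = -2
C[0][1] = (0)*(-6) + (2)*(4) = 8
C[1][0] = (5)*(-4) + (-5)*(-1) = -15
C[1][1] = (5)*(-6) + (-5)*(4) = -50
C[2][0] = (-2)*(-4) + (-6)*(-1) = 14
C[2][1] = (-2)*(-6) + (-6)*(4) = -12
= [[-2, 8], [-15, -50], [14, -12]]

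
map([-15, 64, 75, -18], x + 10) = [-5, 74, 85, -8]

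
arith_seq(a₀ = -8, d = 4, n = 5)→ a_0 = -8 + 0*4 = -8
a_1 = -8 + 1*4 = -4
a_2 = -8 + 2*4 = 0
...
= [-8, -4, 0, 4, 8]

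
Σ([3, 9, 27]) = 3 + 9 + 27
= 39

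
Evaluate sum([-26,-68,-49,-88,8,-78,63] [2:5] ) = -129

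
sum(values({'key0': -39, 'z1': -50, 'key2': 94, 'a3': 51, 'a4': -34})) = 22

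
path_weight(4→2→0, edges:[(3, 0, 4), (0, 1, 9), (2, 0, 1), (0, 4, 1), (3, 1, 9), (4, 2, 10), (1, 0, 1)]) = w(4→2)=10 + w(2→0)=1
= 11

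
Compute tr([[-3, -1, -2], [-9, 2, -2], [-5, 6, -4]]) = -5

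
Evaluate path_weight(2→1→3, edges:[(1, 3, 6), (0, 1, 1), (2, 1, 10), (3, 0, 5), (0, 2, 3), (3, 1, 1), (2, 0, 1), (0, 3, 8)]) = w(2→1)=10 + w(1→3)=6
= 16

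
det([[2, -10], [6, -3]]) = (2)*(-3) - (-10)*(6)
= 54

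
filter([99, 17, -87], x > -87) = keep x where x > -87: 99✓, 17✓, -87✗
= [99, 17]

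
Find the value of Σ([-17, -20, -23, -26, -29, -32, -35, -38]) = -220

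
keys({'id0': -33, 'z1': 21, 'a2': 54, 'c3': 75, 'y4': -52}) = ['id0', 'z1', 'a2', 'c3', 'y4']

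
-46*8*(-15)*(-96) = -529920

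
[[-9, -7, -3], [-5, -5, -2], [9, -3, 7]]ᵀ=[[-9, -5, 9], [-7, -5, -3], [-3, -2, 7]]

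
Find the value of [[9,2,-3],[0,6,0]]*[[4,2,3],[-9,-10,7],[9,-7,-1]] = C[0][0] = (9)*(4) + (2)*(-9) + (-3)*(9) = -9
C[0][1] = (9)*(2) + (2)*(-10) + (-3)*(-7) = 19
C[0][2] = (9)*(3) + (2)*(7) + (-3)*(-1) = 44
C[1][0] = (0)*(4) + (6)*(-9) + (0)*(9) = -54
C[1][1] = (0)*(2) + (6)*(-10) + (0)*(-7) = -60
C[1][2] = (0)*(3) + (6)*(7) + (0)*(-1) = 42
= [[-9, 19, 44], [-54, -60, 42]]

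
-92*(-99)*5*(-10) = -455400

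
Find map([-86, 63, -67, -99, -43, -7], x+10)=-86+10=-76, 63+10=73, -67+10=-57, -99+10=-89, -43+10=-33, -7+10=3
= [-76, 73, -57, -89, -33, 3]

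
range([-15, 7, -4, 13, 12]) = 28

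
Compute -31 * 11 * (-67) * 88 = 2010536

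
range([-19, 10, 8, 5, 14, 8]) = 33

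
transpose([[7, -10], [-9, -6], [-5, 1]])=[[7, -9, -5], [-10, -6, 1]]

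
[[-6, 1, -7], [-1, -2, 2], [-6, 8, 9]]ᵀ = [[-6, -1, -6], [1, -2, 8], [-7, 2, 9]]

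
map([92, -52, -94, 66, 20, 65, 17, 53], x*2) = [184, -104, -188, 132, 40, 130, 34, 106]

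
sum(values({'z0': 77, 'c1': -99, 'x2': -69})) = -91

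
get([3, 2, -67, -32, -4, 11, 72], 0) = 3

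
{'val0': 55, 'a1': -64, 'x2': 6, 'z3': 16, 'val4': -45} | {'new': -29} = {'val0': 55, 'a1': -64, 'x2': 6, 'z3': 16, 'val4': -45, 'new': -29}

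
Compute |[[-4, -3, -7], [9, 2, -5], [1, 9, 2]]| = -680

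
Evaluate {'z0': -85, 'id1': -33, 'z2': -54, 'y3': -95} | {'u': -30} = {'z0': -85, 'id1': -33, 'z2': -54, 'y3': -95, 'u': -30}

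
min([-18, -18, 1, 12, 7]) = -18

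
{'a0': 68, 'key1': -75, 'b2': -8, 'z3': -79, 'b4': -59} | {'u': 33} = {'a0': 68, 'key1': -75, 'b2': -8, 'z3': -79, 'b4': -59, 'u': 33}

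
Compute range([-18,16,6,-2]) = 34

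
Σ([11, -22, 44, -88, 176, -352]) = -231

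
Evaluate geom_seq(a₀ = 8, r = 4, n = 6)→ [8, 32, 128, 512, 2048, 8192]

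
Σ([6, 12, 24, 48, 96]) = 186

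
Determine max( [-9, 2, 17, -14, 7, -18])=17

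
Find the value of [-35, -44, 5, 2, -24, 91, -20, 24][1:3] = [-44, 5]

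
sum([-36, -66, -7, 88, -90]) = -111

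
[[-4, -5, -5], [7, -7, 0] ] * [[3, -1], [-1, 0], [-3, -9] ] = [[8, 49], [28, -7]]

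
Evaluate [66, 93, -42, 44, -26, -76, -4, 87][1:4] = [93, -42, 44]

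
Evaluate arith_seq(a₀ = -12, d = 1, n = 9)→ [-12, -11, -10, -9, -8, -7, -6, -5, -4]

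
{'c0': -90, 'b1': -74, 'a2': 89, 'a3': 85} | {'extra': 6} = {'c0': -90, 'b1': -74, 'a2': 89, 'a3': 85, 'extra': 6}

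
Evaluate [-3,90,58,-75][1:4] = [90, 58, -75]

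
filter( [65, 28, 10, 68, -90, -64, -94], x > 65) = keep x where x > 65: 65✗, 28✗, 10✗, 68✓, -90✗, -64✗, -94✗
= [68]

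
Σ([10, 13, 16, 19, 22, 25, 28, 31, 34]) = 198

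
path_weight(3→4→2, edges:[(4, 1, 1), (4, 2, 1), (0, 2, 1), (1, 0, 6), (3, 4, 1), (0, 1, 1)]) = 2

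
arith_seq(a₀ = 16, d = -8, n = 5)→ [16, 8, 0, -8, -16]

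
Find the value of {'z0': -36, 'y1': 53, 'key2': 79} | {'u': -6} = {'z0': -36, 'y1': 53, 'key2': 79, 'u': -6}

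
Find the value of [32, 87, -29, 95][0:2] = [32, 87]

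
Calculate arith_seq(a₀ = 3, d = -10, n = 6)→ [3, -7, -17, -27, -37, -47]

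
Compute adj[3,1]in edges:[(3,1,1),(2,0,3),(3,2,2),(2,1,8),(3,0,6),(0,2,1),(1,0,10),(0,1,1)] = 1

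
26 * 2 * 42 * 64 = 139776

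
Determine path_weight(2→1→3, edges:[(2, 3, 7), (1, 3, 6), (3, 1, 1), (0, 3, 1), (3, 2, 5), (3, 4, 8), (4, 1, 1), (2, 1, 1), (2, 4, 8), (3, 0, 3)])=w(2→1)=1 + w(1→3)=6
= 7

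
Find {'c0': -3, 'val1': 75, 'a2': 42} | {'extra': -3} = {'c0': -3, 'val1': 75, 'a2': 42, 'extra': -3}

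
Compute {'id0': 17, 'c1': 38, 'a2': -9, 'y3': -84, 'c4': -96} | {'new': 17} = {'id0': 17, 'c1': 38, 'a2': -9, 'y3': -84, 'c4': -96, 'new': 17}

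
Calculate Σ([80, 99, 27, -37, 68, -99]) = 80 + 99 + 27 + (-37) + 68 + (-99)
= 138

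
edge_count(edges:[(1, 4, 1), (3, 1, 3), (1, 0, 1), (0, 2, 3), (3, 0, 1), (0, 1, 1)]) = 6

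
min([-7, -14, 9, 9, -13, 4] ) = -14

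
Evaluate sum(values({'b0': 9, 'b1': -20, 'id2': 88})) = 77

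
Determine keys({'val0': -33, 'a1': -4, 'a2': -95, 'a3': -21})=['val0', 'a1', 'a2', 'a3']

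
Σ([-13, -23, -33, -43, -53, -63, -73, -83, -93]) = -477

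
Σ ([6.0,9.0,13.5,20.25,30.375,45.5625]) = 124.6875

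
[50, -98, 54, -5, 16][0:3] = [50, -98, 54]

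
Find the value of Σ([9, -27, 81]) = 9 + -27 + 81
= 63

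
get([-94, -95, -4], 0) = -94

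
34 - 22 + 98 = 110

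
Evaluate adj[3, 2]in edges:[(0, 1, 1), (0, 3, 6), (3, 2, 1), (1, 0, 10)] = 1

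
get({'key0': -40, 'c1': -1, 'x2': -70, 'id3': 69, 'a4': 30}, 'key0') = -40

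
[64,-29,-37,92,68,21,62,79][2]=-37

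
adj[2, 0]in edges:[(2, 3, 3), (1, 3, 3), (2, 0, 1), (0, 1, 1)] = 1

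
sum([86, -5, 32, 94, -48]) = 159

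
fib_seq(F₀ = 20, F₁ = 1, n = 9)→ [20, 1, 21, 22, 43, 65, 108, 173, 281]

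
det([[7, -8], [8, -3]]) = 43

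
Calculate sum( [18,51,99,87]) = 255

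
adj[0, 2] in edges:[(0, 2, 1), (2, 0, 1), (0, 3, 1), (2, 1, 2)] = 1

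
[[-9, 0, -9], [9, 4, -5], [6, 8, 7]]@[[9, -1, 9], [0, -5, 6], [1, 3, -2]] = C[0][0] = (-9)*(9) + (0)*(0) + (-9)*(1) = -90
C[0][1] = (-9)*(-1) + (0)*(-5) + (-9)*(3) = -18
C[0][2] = (-9)*(9) + (0)*(6) + (-9)*(-2) = -63
C[1][0] = (9)*(9) + (4)*(0) + (-5)*(1) = 76
C[1][1] = (9)*(-1) + (4)*(-5) + (-5)*(3) = -44
C[1][2] = (9)*(9) + (4)*(6) + (-5)*(-2) = 115
... (3 more cells)
= [[-90, -18, -63], [76, -44, 115], [61, -25, 88]]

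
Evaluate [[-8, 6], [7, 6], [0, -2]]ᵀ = [[-8, 7, 0], [6, 6, -2]]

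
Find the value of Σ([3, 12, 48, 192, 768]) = 1023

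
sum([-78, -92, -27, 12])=(-78) + (-92) + (-27) + 12
= -185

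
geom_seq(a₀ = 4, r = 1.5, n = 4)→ a_0 = 4*1.5^0 = 4.0
a_1 = 4*1.5^1 = 6.0
a_2 = 4*1.5^2 = 9.0
...
= [4.0, 6.0, 9.0, 13.5]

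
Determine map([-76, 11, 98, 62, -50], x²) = (-76)²=5776, (11)²=121, (98)²=9604, (62)²=3844, (-50)²=2500
= [5776, 121, 9604, 3844, 2500]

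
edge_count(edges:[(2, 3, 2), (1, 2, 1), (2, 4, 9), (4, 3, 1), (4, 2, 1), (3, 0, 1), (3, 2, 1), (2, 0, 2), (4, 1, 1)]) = 9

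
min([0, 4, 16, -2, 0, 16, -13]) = -13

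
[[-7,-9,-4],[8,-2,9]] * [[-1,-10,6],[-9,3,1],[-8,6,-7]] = [[120, 19, -23], [-62, -32, -17]]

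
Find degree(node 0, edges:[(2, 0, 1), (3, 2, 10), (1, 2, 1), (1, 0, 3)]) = 2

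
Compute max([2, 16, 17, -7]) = 17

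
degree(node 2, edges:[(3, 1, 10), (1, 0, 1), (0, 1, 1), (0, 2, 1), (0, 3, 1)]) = incident: (0,2)
= 1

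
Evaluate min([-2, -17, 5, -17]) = -17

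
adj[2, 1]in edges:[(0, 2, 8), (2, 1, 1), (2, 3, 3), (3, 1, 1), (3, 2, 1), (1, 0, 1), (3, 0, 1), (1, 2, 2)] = 1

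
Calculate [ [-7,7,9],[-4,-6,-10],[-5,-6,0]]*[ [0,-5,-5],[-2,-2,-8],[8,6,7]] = C[0][0] = (-7)*(0) + (7)*(-2) + (9)*(8) = 58
C[0][1] = (-7)*(-5) + (7)*(-2) + (9)*(6) = 75
C[0][2] = (-7)*(-5) + (7)*(-8) + (9)*(7) = 42
C[1][0] = (-4)*(0) + (-6)*(-2) + (-10)*(8) = -68
C[1][1] = (-4)*(-5) + (-6)*(-2) + (-10)*(6) = -28
C[1][2] = (-4)*(-5) + (-6)*(-8) + (-10)*(7) = -2
... (3 more cells)
= [[58, 75, 42], [-68, -28, -2], [12, 37, 73]]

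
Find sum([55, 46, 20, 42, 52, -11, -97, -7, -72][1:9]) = -27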